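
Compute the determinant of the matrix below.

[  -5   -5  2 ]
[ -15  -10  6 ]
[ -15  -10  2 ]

det(A) = 100

Forward elimination:
R2 <- R2 - (3)*R1:  [ 0  5  0 ]
R3 <- R3 - (3)*R1:  [  0   5  -4 ]
R3 <- R3 - (1)*R2:  [  0   0  -4 ]
Upper-triangular form:
[ -5  -5   2 ]
[  0   5   0 ]
[  0   0  -4 ]
det(A) = (-1)^0 * (-5) * (5) * (-4) = 100  (0 row swaps -> sign +1)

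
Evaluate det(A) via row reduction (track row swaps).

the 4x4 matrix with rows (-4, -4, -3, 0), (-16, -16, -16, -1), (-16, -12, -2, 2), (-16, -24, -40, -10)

det(A) = 256

Forward elimination:
R2 <- R2 - (4)*R1:  [  0   0  -4  -1 ]
R3 <- R3 - (4)*R1:  [  0   4  10   2 ]
R4 <- R4 - (4)*R1:  [   0   -8  -28  -10 ]
R2 <-> R3   (pivot in column 2 was zero)
[ -4  -4   -3    0 ]
[  0   4   10    2 ]
[  0   0   -4   -1 ]
[  0  -8  -28  -10 ]
R4 <- R4 - (-2)*R2:  [  0   0  -8  -6 ]
R4 <- R4 - (2)*R3:  [  0   0   0  -4 ]
Upper-triangular form:
[ -4  -4  -3   0 ]
[  0   4  10   2 ]
[  0   0  -4  -1 ]
[  0   0   0  -4 ]
det(A) = (-1)^1 * (-4) * (4) * (-4) * (-4) = 256  (1 row swap -> sign -1)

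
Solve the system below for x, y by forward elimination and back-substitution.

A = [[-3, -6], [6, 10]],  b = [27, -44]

(1, -5)

Forward elimination on [A|b]:
R2 <- R2 - (-2)*R1:  [  0  -2  10 ]
Row echelon form:
[ -3  -6  |  27 ]
[  0  -2  |  10 ]
Back-substitution:
y = (10) / -2 = -5
x = (27 - (-6)*(-5)) / -3 = 1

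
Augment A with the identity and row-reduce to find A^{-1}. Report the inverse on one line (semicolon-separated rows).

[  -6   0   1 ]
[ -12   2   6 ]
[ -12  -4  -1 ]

inverse = [-11/30 1/15 1/30; 7/5 -3/10 -2/5; -6/5 2/5 1/5]

Gauss-Jordan on [A | I]:
R1 <- (1/-6)*R1:  [    1     0  -1/6  |  -1/6     0     0 ]
R2 <- R2 - (-12)*R1:  [  0   2   4  |  -2   1   0 ]
R3 <- R3 - (-12)*R1:  [  0  -4  -3  |  -2   0   1 ]
R2 <- (1/2)*R2:  [   0    1    2  |   -1  1/2    0 ]
R3 <- R3 - (-4)*R2:  [  0   0   5  |  -6   2   1 ]
R3 <- (1/5)*R3:  [    0     0     1  |  -6/5   2/5   1/5 ]
R1 <- R1 - (-1/6)*R3:  [      1       0       0  |  -11/30    1/15    1/30 ]
R2 <- R2 - (2)*R3:  [     0      1      0  |    7/5  -3/10   -2/5 ]
Right block of [I | A^{-1}] is the inverse:
[ -11/30   1/15  1/30 ]
[    7/5  -3/10  -2/5 ]
[   -6/5    2/5   1/5 ]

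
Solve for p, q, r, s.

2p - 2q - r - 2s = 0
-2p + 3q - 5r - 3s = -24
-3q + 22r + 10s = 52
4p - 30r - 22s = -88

(0, -4, 0, 4)

Forward elimination on [A|b]:
R2 <- R2 - (-1)*R1:  [   0    1   -6   -5  -24 ]
R4 <- R4 - (2)*R1:  [   0    4  -28  -18  -88 ]
R3 <- R3 - (-3)*R2:  [   0    0    4   -5  -20 ]
R4 <- R4 - (4)*R2:  [  0   0  -4   2   8 ]
R4 <- R4 - (-1)*R3:  [   0    0    0   -3  -12 ]
Row echelon form:
[ 2  -2  -1  -2  |    0 ]
[ 0   1  -6  -5  |  -24 ]
[ 0   0   4  -5  |  -20 ]
[ 0   0   0  -3  |  -12 ]
Back-substitution:
s = (-12) / -3 = 4
r = (-20 - (-5)*(4)) / 4 = 0
q = (-24 - (-6)*(0) - (-5)*(4)) / 1 = -4
p = (0 - (-2)*(-4) - (-1)*(0) - (-2)*(4)) / 2 = 0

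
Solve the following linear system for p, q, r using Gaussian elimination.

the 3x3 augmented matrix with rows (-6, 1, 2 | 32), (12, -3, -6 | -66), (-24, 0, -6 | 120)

Forward elimination on [A|b]:
R2 <- R2 - (-2)*R1:  [  0  -1  -2  -2 ]
R3 <- R3 - (4)*R1:  [   0   -4  -14   -8 ]
R3 <- R3 - (4)*R2:  [  0   0  -6   0 ]
Row echelon form:
[ -6   1   2  |  32 ]
[  0  -1  -2  |  -2 ]
[  0   0  -6  |   0 ]
Back-substitution:
r = (0) / -6 = 0
q = (-2 - (-2)*(0)) / -1 = 2
p = (32 - (1)*(2) - (2)*(0)) / -6 = -5

(-5, 2, 0)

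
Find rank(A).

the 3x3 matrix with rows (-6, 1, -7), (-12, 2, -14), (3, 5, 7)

rank(A) = 2

Row reduction:
R2 <- R2 - (2)*R1:  [ 0  0  0 ]
R3 <- R3 - (-1/2)*R1:  [    0  11/2   7/2 ]
R2 <-> R3   (pivot in column 2 was zero)
[ -6     1   -7 ]
[  0  11/2  7/2 ]
[  0     0    0 ]
Row echelon form:
[ -6     1   -7 ]
[  0  11/2  7/2 ]
[  0     0    0 ]
Nonzero rows / pivot columns: 2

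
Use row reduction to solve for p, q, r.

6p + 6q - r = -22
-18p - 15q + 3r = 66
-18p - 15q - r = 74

Forward elimination on [A|b]:
R2 <- R2 - (-3)*R1:  [ 0  3  0  0 ]
R3 <- R3 - (-3)*R1:  [  0   3  -4   8 ]
R3 <- R3 - (1)*R2:  [  0   0  -4   8 ]
Row echelon form:
[ 6  6  -1  |  -22 ]
[ 0  3   0  |    0 ]
[ 0  0  -4  |    8 ]
Back-substitution:
r = (8) / -4 = -2
q = (0) / 3 = 0
p = (-22 - (6)*(0) - (-1)*(-2)) / 6 = -4

(-4, 0, -2)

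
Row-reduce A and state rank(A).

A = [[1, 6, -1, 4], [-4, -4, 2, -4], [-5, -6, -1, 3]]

Row reduction:
R2 <- R2 - (-4)*R1:  [  0  20  -2  12 ]
R3 <- R3 - (-5)*R1:  [  0  24  -6  23 ]
R3 <- R3 - (6/5)*R2:  [     0      0  -18/5   43/5 ]
Row echelon form:
[ 1   6     -1     4 ]
[ 0  20     -2    12 ]
[ 0   0  -18/5  43/5 ]
Nonzero rows / pivot columns: 3

rank(A) = 3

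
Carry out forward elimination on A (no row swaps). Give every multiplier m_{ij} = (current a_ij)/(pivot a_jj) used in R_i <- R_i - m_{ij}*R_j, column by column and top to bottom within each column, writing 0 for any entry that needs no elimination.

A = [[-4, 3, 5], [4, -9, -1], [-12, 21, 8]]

Forward elimination:
R2 <- R2 - (-1)*R1:  [  0  -6   4 ]
R3 <- R3 - (3)*R1:  [  0  12  -7 ]
R3 <- R3 - (-2)*R2:  [ 0  0  1 ]
Multipliers (in order of application): m_{21} = -1, m_{31} = 3, m_{32} = -2

multipliers: -1, 3, -2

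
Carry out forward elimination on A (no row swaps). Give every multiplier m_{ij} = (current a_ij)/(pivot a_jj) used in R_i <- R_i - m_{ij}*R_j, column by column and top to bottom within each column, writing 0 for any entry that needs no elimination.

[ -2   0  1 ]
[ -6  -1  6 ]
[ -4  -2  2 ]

multipliers: 3, 2, 2

Forward elimination:
R2 <- R2 - (3)*R1:  [  0  -1   3 ]
R3 <- R3 - (2)*R1:  [  0  -2   0 ]
R3 <- R3 - (2)*R2:  [  0   0  -6 ]
Multipliers (in order of application): m_{21} = 3, m_{31} = 2, m_{32} = 2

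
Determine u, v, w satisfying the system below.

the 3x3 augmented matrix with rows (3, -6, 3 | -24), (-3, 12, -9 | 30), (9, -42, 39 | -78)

Forward elimination on [A|b]:
R2 <- R2 - (-1)*R1:  [  0   6  -6   6 ]
R3 <- R3 - (3)*R1:  [   0  -24   30   -6 ]
R3 <- R3 - (-4)*R2:  [  0   0   6  18 ]
Row echelon form:
[ 3  -6   3  |  -24 ]
[ 0   6  -6  |    6 ]
[ 0   0   6  |   18 ]
Back-substitution:
w = (18) / 6 = 3
v = (6 - (-6)*(3)) / 6 = 4
u = (-24 - (-6)*(4) - (3)*(3)) / 3 = -3

(-3, 4, 3)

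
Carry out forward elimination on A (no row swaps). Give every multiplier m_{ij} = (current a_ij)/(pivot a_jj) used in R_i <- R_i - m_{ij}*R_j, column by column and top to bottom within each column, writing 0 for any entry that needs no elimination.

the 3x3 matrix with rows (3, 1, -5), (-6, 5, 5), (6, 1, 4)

Forward elimination:
R2 <- R2 - (-2)*R1:  [  0   7  -5 ]
R3 <- R3 - (2)*R1:  [  0  -1  14 ]
R3 <- R3 - (-1/7)*R2:  [    0     0  93/7 ]
Multipliers (in order of application): m_{21} = -2, m_{31} = 2, m_{32} = -1/7

multipliers: -2, 2, -1/7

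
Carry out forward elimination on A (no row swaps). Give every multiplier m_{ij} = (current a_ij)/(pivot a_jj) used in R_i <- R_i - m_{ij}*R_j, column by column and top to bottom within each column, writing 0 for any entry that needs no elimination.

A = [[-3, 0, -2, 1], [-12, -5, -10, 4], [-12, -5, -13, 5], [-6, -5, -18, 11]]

multipliers: 4, 4, 2, 1, 1, 4

Forward elimination:
R2 <- R2 - (4)*R1:  [  0  -5  -2   0 ]
R3 <- R3 - (4)*R1:  [  0  -5  -5   1 ]
R4 <- R4 - (2)*R1:  [   0   -5  -14    9 ]
R3 <- R3 - (1)*R2:  [  0   0  -3   1 ]
R4 <- R4 - (1)*R2:  [   0    0  -12    9 ]
R4 <- R4 - (4)*R3:  [ 0  0  0  5 ]
Multipliers (in order of application): m_{21} = 4, m_{31} = 4, m_{41} = 2, m_{32} = 1, m_{42} = 1, m_{43} = 4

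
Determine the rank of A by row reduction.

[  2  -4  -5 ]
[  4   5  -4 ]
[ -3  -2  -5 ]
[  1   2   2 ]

rank(A) = 3

Row reduction:
R2 <- R2 - (2)*R1:  [  0  13   6 ]
R3 <- R3 - (-3/2)*R1:  [     0     -8  -25/2 ]
R4 <- R4 - (1/2)*R1:  [   0    4  9/2 ]
R3 <- R3 - (-8/13)*R2:  [       0        0  -229/26 ]
R4 <- R4 - (4/13)*R2:  [     0      0  69/26 ]
R4 <- R4 - (-69/229)*R3:  [ 0  0  0 ]
Row echelon form:
[ 2  -4       -5 ]
[ 0  13        6 ]
[ 0   0  -229/26 ]
[ 0   0        0 ]
Nonzero rows / pivot columns: 3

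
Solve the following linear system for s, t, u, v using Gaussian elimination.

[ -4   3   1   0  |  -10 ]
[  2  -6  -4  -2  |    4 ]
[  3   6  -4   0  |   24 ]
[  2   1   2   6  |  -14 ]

(4, 2, 0, -4)

Forward elimination on [A|b]:
R2 <- R2 - (-1/2)*R1:  [    0  -9/2  -7/2    -2    -1 ]
R3 <- R3 - (-3/4)*R1:  [     0   33/4  -13/4      0   33/2 ]
R4 <- R4 - (-1/2)*R1:  [   0  5/2  5/2    6  -19 ]
R3 <- R3 - (-11/6)*R2:  [     0      0  -29/3  -11/3   44/3 ]
R4 <- R4 - (-5/9)*R2:  [      0       0     5/9    44/9  -176/9 ]
R4 <- R4 - (-5/87)*R3:  [        0         0         0    407/87  -1628/87 ]
Row echelon form:
[ -4     3      1       0  |       -10 ]
[  0  -9/2   -7/2      -2  |        -1 ]
[  0     0  -29/3   -11/3  |      44/3 ]
[  0     0      0  407/87  |  -1628/87 ]
Back-substitution:
v = (-1628/87) / (407/87) = -4
u = (44/3 - (-11/3)*(-4)) / (-29/3) = 0
t = (-1 - (-7/2)*(0) - (-2)*(-4)) / (-9/2) = 2
s = (-10 - (3)*(2) - (1)*(0)) / -4 = 4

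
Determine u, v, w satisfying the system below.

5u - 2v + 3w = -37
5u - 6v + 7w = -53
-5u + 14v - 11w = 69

(-5, 0, -4)

Forward elimination on [A|b]:
R2 <- R2 - (1)*R1:  [   0   -4    4  -16 ]
R3 <- R3 - (-1)*R1:  [  0  12  -8  32 ]
R3 <- R3 - (-3)*R2:  [   0    0    4  -16 ]
Row echelon form:
[ 5  -2  3  |  -37 ]
[ 0  -4  4  |  -16 ]
[ 0   0  4  |  -16 ]
Back-substitution:
w = (-16) / 4 = -4
v = (-16 - (4)*(-4)) / -4 = 0
u = (-37 - (-2)*(0) - (3)*(-4)) / 5 = -5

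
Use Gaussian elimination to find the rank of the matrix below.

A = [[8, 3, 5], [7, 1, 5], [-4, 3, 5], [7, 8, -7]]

rank(A) = 3

Row reduction:
R2 <- R2 - (7/8)*R1:  [     0  -13/8    5/8 ]
R3 <- R3 - (-1/2)*R1:  [    0   9/2  15/2 ]
R4 <- R4 - (7/8)*R1:  [     0   43/8  -91/8 ]
R3 <- R3 - (-36/13)*R2:  [      0       0  120/13 ]
R4 <- R4 - (-43/13)*R2:  [       0        0  -121/13 ]
R4 <- R4 - (-121/120)*R3:  [ 0  0  0 ]
Row echelon form:
[ 8      3       5 ]
[ 0  -13/8     5/8 ]
[ 0      0  120/13 ]
[ 0      0       0 ]
Nonzero rows / pivot columns: 3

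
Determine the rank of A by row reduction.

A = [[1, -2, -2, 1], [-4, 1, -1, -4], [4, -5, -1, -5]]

Row reduction:
R2 <- R2 - (-4)*R1:  [  0  -7  -9   0 ]
R3 <- R3 - (4)*R1:  [  0   3   7  -9 ]
R3 <- R3 - (-3/7)*R2:  [    0     0  22/7    -9 ]
Row echelon form:
[ 1  -2    -2   1 ]
[ 0  -7    -9   0 ]
[ 0   0  22/7  -9 ]
Nonzero rows / pivot columns: 3

rank(A) = 3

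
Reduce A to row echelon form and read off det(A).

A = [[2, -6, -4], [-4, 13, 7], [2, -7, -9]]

det(A) = -12

Forward elimination:
R2 <- R2 - (-2)*R1:  [  0   1  -1 ]
R3 <- R3 - (1)*R1:  [  0  -1  -5 ]
R3 <- R3 - (-1)*R2:  [  0   0  -6 ]
Upper-triangular form:
[ 2  -6  -4 ]
[ 0   1  -1 ]
[ 0   0  -6 ]
det(A) = (-1)^0 * (2) * (1) * (-6) = -12  (0 row swaps -> sign +1)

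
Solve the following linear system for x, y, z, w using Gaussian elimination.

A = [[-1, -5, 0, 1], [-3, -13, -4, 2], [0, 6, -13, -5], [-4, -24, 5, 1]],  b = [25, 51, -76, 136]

Forward elimination on [A|b]:
R2 <- R2 - (3)*R1:  [   0    2   -4   -1  -24 ]
R4 <- R4 - (4)*R1:  [  0  -4   5  -3  36 ]
R3 <- R3 - (3)*R2:  [  0   0  -1  -2  -4 ]
R4 <- R4 - (-2)*R2:  [   0    0   -3   -5  -12 ]
R4 <- R4 - (3)*R3:  [ 0  0  0  1  0 ]
Row echelon form:
[ -1  -5   0   1  |   25 ]
[  0   2  -4  -1  |  -24 ]
[  0   0  -1  -2  |   -4 ]
[  0   0   0   1  |    0 ]
Back-substitution:
w = (0) / 1 = 0
z = (-4 - (-2)*(0)) / -1 = 4
y = (-24 - (-4)*(4) - (-1)*(0)) / 2 = -4
x = (25 - (-5)*(-4) - (1)*(0)) / -1 = -5

(-5, -4, 4, 0)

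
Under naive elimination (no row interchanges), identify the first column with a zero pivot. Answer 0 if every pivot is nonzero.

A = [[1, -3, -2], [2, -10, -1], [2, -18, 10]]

Naive forward elimination:
R2 <- R2 - (2)*R1:  [  0  -4   3 ]
R3 <- R3 - (2)*R1:  [   0  -12   14 ]
R3 <- R3 - (3)*R2:  [ 0  0  5 ]
All pivots nonzero; naive elimination completes without hitting a zero pivot.

first zero-pivot column = 0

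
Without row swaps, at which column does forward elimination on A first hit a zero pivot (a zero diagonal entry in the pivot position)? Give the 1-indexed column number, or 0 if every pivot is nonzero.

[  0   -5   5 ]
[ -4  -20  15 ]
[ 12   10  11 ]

Naive forward elimination:
Pivot entry (1,1) is zero but row 2 has -4 in column 1 -> naive elimination stops; a row interchange (e.g. R1 <-> R2) would be required here.

first zero-pivot column = 1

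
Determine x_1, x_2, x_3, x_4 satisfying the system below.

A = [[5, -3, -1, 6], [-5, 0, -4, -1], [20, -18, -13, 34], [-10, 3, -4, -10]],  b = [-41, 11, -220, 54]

Forward elimination on [A|b]:
R2 <- R2 - (-1)*R1:  [   0   -3   -5    5  -30 ]
R3 <- R3 - (4)*R1:  [   0   -6   -9   10  -56 ]
R4 <- R4 - (-2)*R1:  [   0   -3   -6    2  -28 ]
R3 <- R3 - (2)*R2:  [ 0  0  1  0  4 ]
R4 <- R4 - (1)*R2:  [  0   0  -1  -3   2 ]
R4 <- R4 - (-1)*R3:  [  0   0   0  -3   6 ]
Row echelon form:
[ 5  -3  -1   6  |  -41 ]
[ 0  -3  -5   5  |  -30 ]
[ 0   0   1   0  |    4 ]
[ 0   0   0  -3  |    6 ]
Back-substitution:
x_4 = (6) / -3 = -2
x_3 = (4) / 1 = 4
x_2 = (-30 - (-5)*(4) - (5)*(-2)) / -3 = 0
x_1 = (-41 - (-3)*(0) - (-1)*(4) - (6)*(-2)) / 5 = -5

(-5, 0, 4, -2)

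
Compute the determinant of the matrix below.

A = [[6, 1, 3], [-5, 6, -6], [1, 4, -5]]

Forward elimination:
R2 <- R2 - (-5/6)*R1:  [    0  41/6  -7/2 ]
R3 <- R3 - (1/6)*R1:  [     0   23/6  -11/2 ]
R3 <- R3 - (23/41)*R2:  [       0        0  -145/41 ]
Upper-triangular form:
[ 6     1        3 ]
[ 0  41/6     -7/2 ]
[ 0     0  -145/41 ]
det(A) = (-1)^0 * (6) * (41/6) * (-145/41) = -145  (0 row swaps -> sign +1)

det(A) = -145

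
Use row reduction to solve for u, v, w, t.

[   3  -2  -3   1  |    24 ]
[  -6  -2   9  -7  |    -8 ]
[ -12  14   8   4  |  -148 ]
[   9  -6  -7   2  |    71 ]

(4, -4, -3, -5)

Forward elimination on [A|b]:
R2 <- R2 - (-2)*R1:  [  0  -6   3  -5  40 ]
R3 <- R3 - (-4)*R1:  [   0    6   -4    8  -52 ]
R4 <- R4 - (3)*R1:  [  0   0   2  -1  -1 ]
R3 <- R3 - (-1)*R2:  [   0    0   -1    3  -12 ]
R4 <- R4 - (-2)*R3:  [   0    0    0    5  -25 ]
Row echelon form:
[ 3  -2  -3   1  |   24 ]
[ 0  -6   3  -5  |   40 ]
[ 0   0  -1   3  |  -12 ]
[ 0   0   0   5  |  -25 ]
Back-substitution:
t = (-25) / 5 = -5
w = (-12 - (3)*(-5)) / -1 = -3
v = (40 - (3)*(-3) - (-5)*(-5)) / -6 = -4
u = (24 - (-2)*(-4) - (-3)*(-3) - (1)*(-5)) / 3 = 4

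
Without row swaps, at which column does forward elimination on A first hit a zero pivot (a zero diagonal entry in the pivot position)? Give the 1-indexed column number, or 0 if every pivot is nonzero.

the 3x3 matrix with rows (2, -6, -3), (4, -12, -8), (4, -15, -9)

Naive forward elimination:
R2 <- R2 - (2)*R1:  [  0   0  -2 ]
R3 <- R3 - (2)*R1:  [  0  -3  -3 ]
Matrix at this point:
[ 2  -6  -3 ]
[ 0   0  -2 ]
[ 0  -3  -3 ]
Pivot entry (2,2) is zero but row 3 has -3 in column 2 -> naive elimination stops; a row interchange (e.g. R2 <-> R3) would be required here.

first zero-pivot column = 2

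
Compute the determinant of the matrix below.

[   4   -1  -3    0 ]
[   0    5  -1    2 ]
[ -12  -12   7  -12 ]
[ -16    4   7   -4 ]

Forward elimination:
R3 <- R3 - (-3)*R1:  [   0  -15   -2  -12 ]
R4 <- R4 - (-4)*R1:  [  0   0  -5  -4 ]
R3 <- R3 - (-3)*R2:  [  0   0  -5  -6 ]
R4 <- R4 - (1)*R3:  [ 0  0  0  2 ]
Upper-triangular form:
[ 4  -1  -3   0 ]
[ 0   5  -1   2 ]
[ 0   0  -5  -6 ]
[ 0   0   0   2 ]
det(A) = (-1)^0 * (4) * (5) * (-5) * (2) = -200  (0 row swaps -> sign +1)

det(A) = -200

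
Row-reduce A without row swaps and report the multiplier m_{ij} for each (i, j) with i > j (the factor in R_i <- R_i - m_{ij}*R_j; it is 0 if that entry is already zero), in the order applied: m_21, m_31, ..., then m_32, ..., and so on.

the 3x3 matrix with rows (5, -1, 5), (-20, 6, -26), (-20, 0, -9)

multipliers: -4, -4, -2

Forward elimination:
R2 <- R2 - (-4)*R1:  [  0   2  -6 ]
R3 <- R3 - (-4)*R1:  [  0  -4  11 ]
R3 <- R3 - (-2)*R2:  [  0   0  -1 ]
Multipliers (in order of application): m_{21} = -4, m_{31} = -4, m_{32} = -2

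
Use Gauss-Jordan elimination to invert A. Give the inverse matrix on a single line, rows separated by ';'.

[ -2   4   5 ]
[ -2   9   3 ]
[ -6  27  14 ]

inverse = [-9/10 -79/50 33/50; -1/5 -1/25 2/25; 0 -3/5 1/5]

Gauss-Jordan on [A | I]:
R1 <- (1/-2)*R1:  [    1    -2  -5/2  |  -1/2     0     0 ]
R2 <- R2 - (-2)*R1:  [  0   5  -2  |  -1   1   0 ]
R3 <- R3 - (-6)*R1:  [  0  15  -1  |  -3   0   1 ]
R2 <- (1/5)*R2:  [    0     1  -2/5  |  -1/5   1/5     0 ]
R1 <- R1 - (-2)*R2:  [      1       0  -33/10  |   -9/10     2/5       0 ]
R3 <- R3 - (15)*R2:  [  0   0   5  |   0  -3   1 ]
R3 <- (1/5)*R3:  [    0     0     1  |     0  -3/5   1/5 ]
R1 <- R1 - (-33/10)*R3:  [      1       0       0  |   -9/10  -79/50   33/50 ]
R2 <- R2 - (-2/5)*R3:  [     0      1      0  |   -1/5  -1/25   2/25 ]
Right block of [I | A^{-1}] is the inverse:
[ -9/10  -79/50  33/50 ]
[  -1/5   -1/25   2/25 ]
[     0    -3/5    1/5 ]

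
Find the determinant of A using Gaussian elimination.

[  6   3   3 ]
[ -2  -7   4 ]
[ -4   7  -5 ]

Forward elimination:
R2 <- R2 - (-1/3)*R1:  [  0  -6   5 ]
R3 <- R3 - (-2/3)*R1:  [  0   9  -3 ]
R3 <- R3 - (-3/2)*R2:  [   0    0  9/2 ]
Upper-triangular form:
[ 6   3    3 ]
[ 0  -6    5 ]
[ 0   0  9/2 ]
det(A) = (-1)^0 * (6) * (-6) * (9/2) = -162  (0 row swaps -> sign +1)

det(A) = -162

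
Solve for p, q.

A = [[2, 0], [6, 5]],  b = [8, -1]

Forward elimination on [A|b]:
R2 <- R2 - (3)*R1:  [   0    5  -25 ]
Row echelon form:
[ 2  0  |    8 ]
[ 0  5  |  -25 ]
Back-substitution:
q = (-25) / 5 = -5
p = (8) / 2 = 4

(4, -5)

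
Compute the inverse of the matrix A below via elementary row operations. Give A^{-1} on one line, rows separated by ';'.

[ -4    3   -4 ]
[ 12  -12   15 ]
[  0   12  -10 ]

inverse = [-5/2 -3/4 -1/8; 5 5/3 1/2; 6 2 1/2]

Gauss-Jordan on [A | I]:
R1 <- (1/-4)*R1:  [    1  -3/4     1  |  -1/4     0     0 ]
R2 <- R2 - (12)*R1:  [  0  -3   3  |   3   1   0 ]
R2 <- (1/-3)*R2:  [    0     1    -1  |    -1  -1/3     0 ]
R1 <- R1 - (-3/4)*R2:  [    1     0   1/4  |    -1  -1/4     0 ]
R3 <- R3 - (12)*R2:  [  0   0   2  |  12   4   1 ]
R3 <- (1/2)*R3:  [   0    0    1  |    6    2  1/2 ]
R1 <- R1 - (1/4)*R3:  [    1     0     0  |  -5/2  -3/4  -1/8 ]
R2 <- R2 - (-1)*R3:  [   0    1    0  |    5  5/3  1/2 ]
Right block of [I | A^{-1}] is the inverse:
[ -5/2  -3/4  -1/8 ]
[    5   5/3   1/2 ]
[    6     2   1/2 ]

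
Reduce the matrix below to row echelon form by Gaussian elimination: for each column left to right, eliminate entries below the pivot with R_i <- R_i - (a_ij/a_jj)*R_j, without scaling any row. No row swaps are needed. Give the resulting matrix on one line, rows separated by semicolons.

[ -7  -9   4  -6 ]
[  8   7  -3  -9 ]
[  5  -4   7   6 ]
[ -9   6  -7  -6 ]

Forward elimination:
R2 <- R2 - (-8/7)*R1:  [      0   -23/7    11/7  -111/7 ]
R3 <- R3 - (-5/7)*R1:  [     0  -73/7   69/7   12/7 ]
R4 <- R4 - (9/7)*R1:  [     0  123/7  -85/7   12/7 ]
R3 <- R3 - (73/23)*R2:  [       0        0   112/23  1197/23 ]
R4 <- R4 - (-123/23)*R2:  [        0         0    -86/23  -1911/23 ]
R4 <- R4 - (-43/56)*R3:  [      0       0       0  -345/8 ]
Row echelon form:
[ -7     -9       4       -6 ]
[  0  -23/7    11/7   -111/7 ]
[  0      0  112/23  1197/23 ]
[  0      0       0   -345/8 ]

REF = [-7 -9 4 -6; 0 -23/7 11/7 -111/7; 0 0 112/23 1197/23; 0 0 0 -345/8]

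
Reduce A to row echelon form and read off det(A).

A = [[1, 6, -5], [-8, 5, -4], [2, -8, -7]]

det(A) = -721

Forward elimination:
R2 <- R2 - (-8)*R1:  [   0   53  -44 ]
R3 <- R3 - (2)*R1:  [   0  -20    3 ]
R3 <- R3 - (-20/53)*R2:  [       0        0  -721/53 ]
Upper-triangular form:
[ 1   6       -5 ]
[ 0  53      -44 ]
[ 0   0  -721/53 ]
det(A) = (-1)^0 * (1) * (53) * (-721/53) = -721  (0 row swaps -> sign +1)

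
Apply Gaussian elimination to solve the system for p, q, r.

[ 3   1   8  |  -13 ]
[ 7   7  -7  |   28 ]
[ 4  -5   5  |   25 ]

Forward elimination on [A|b]:
R2 <- R2 - (7/3)*R1:  [     0   14/3  -77/3  175/3 ]
R3 <- R3 - (4/3)*R1:  [     0  -19/3  -17/3  127/3 ]
R3 <- R3 - (-19/14)*R2:  [     0      0  -81/2  243/2 ]
Row echelon form:
[ 3     1      8  |    -13 ]
[ 0  14/3  -77/3  |  175/3 ]
[ 0     0  -81/2  |  243/2 ]
Back-substitution:
r = (243/2) / (-81/2) = -3
q = (175/3 - (-77/3)*(-3)) / (14/3) = -4
p = (-13 - (1)*(-4) - (8)*(-3)) / 3 = 5

(5, -4, -3)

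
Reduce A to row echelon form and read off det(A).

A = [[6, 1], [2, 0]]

Forward elimination:
R2 <- R2 - (1/3)*R1:  [    0  -1/3 ]
Upper-triangular form:
[ 6     1 ]
[ 0  -1/3 ]
det(A) = (-1)^0 * (6) * (-1/3) = -2  (0 row swaps -> sign +1)

det(A) = -2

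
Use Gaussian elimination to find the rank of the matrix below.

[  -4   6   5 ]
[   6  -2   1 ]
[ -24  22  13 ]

rank(A) = 2

Row reduction:
R2 <- R2 - (-3/2)*R1:  [    0     7  17/2 ]
R3 <- R3 - (6)*R1:  [   0  -14  -17 ]
R3 <- R3 - (-2)*R2:  [ 0  0  0 ]
Row echelon form:
[ -4  6     5 ]
[  0  7  17/2 ]
[  0  0     0 ]
Nonzero rows / pivot columns: 2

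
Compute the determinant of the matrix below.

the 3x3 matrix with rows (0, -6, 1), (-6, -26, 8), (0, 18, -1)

det(A) = -72

Forward elimination:
R1 <-> R2   (pivot in column 1 was zero)
[ -6  -26   8 ]
[  0   -6   1 ]
[  0   18  -1 ]
R3 <- R3 - (-3)*R2:  [ 0  0  2 ]
Upper-triangular form:
[ -6  -26  8 ]
[  0   -6  1 ]
[  0    0  2 ]
det(A) = (-1)^1 * (-6) * (-6) * (2) = -72  (1 row swap -> sign -1)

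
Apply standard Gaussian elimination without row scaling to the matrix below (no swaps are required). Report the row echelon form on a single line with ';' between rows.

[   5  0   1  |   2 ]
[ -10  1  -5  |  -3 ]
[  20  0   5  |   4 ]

Forward elimination:
R2 <- R2 - (-2)*R1:  [  0   1  -3   1 ]
R3 <- R3 - (4)*R1:  [  0   0   1  -4 ]
Row echelon form:
[ 5  0   1  |   2 ]
[ 0  1  -3  |   1 ]
[ 0  0   1  |  -4 ]

REF = [5 0 1 2; 0 1 -3 1; 0 0 1 -4]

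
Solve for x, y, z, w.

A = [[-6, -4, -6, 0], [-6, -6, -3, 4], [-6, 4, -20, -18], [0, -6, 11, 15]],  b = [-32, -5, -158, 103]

Forward elimination on [A|b]:
R2 <- R2 - (1)*R1:  [  0  -2   3   4  27 ]
R3 <- R3 - (1)*R1:  [    0     8   -14   -18  -126 ]
R3 <- R3 - (-4)*R2:  [   0    0   -2   -2  -18 ]
R4 <- R4 - (3)*R2:  [  0   0   2   3  22 ]
R4 <- R4 - (-1)*R3:  [ 0  0  0  1  4 ]
Row echelon form:
[ -6  -4  -6   0  |  -32 ]
[  0  -2   3   4  |   27 ]
[  0   0  -2  -2  |  -18 ]
[  0   0   0   1  |    4 ]
Back-substitution:
w = (4) / 1 = 4
z = (-18 - (-2)*(4)) / -2 = 5
y = (27 - (3)*(5) - (4)*(4)) / -2 = 2
x = (-32 - (-4)*(2) - (-6)*(5)) / -6 = -1

(-1, 2, 5, 4)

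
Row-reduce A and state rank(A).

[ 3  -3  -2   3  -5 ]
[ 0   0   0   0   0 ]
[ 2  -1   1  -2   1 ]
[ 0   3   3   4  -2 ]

Row reduction:
R3 <- R3 - (2/3)*R1:  [    0     1   7/3    -4  13/3 ]
R2 <-> R3   (pivot in column 2 was zero)
[ 3  -3   -2   3    -5 ]
[ 0   1  7/3  -4  13/3 ]
[ 0   0    0   0     0 ]
[ 0   3    3   4    -2 ]
R4 <- R4 - (3)*R2:  [   0    0   -4   16  -15 ]
R3 <-> R4   (pivot in column 3 was zero)
[ 3  -3   -2   3    -5 ]
[ 0   1  7/3  -4  13/3 ]
[ 0   0   -4  16   -15 ]
[ 0   0    0   0     0 ]
Row echelon form:
[ 3  -3   -2   3    -5 ]
[ 0   1  7/3  -4  13/3 ]
[ 0   0   -4  16   -15 ]
[ 0   0    0   0     0 ]
Nonzero rows / pivot columns: 3

rank(A) = 3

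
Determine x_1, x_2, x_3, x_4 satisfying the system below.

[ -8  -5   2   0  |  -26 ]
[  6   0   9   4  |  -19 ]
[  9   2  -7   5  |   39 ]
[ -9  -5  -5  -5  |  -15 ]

(0, 4, -3, 2)

Forward elimination on [A|b]:
R2 <- R2 - (-3/4)*R1:  [     0  -15/4   21/2      4  -77/2 ]
R3 <- R3 - (-9/8)*R1:  [     0  -29/8  -19/4      5   39/4 ]
R4 <- R4 - (9/8)*R1:  [     0    5/8  -29/4     -5   57/4 ]
R3 <- R3 - (29/30)*R2:  [       0        0  -149/10    17/15  1409/30 ]
R4 <- R4 - (-1/6)*R2:  [     0      0  -11/2  -13/3   47/6 ]
R4 <- R4 - (55/149)*R3:  [         0          0          0   -708/149  -1416/149 ]
Row echelon form:
[ -8     -5        2         0  |        -26 ]
[  0  -15/4     21/2         4  |      -77/2 ]
[  0      0  -149/10     17/15  |    1409/30 ]
[  0      0        0  -708/149  |  -1416/149 ]
Back-substitution:
x_4 = (-1416/149) / (-708/149) = 2
x_3 = (1409/30 - (17/15)*(2)) / (-149/10) = -3
x_2 = (-77/2 - (21/2)*(-3) - (4)*(2)) / (-15/4) = 4
x_1 = (-26 - (-5)*(4) - (2)*(-3)) / -8 = 0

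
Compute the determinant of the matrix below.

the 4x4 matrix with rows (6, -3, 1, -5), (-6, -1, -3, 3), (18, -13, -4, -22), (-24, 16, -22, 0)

Forward elimination:
R2 <- R2 - (-1)*R1:  [  0  -4  -2  -2 ]
R3 <- R3 - (3)*R1:  [  0  -4  -7  -7 ]
R4 <- R4 - (-4)*R1:  [   0    4  -18  -20 ]
R3 <- R3 - (1)*R2:  [  0   0  -5  -5 ]
R4 <- R4 - (-1)*R2:  [   0    0  -20  -22 ]
R4 <- R4 - (4)*R3:  [  0   0   0  -2 ]
Upper-triangular form:
[ 6  -3   1  -5 ]
[ 0  -4  -2  -2 ]
[ 0   0  -5  -5 ]
[ 0   0   0  -2 ]
det(A) = (-1)^0 * (6) * (-4) * (-5) * (-2) = -240  (0 row swaps -> sign +1)

det(A) = -240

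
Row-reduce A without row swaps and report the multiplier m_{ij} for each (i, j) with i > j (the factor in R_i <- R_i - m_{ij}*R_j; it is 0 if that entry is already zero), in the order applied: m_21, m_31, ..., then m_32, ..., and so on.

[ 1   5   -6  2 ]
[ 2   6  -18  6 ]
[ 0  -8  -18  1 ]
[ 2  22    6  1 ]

Forward elimination:
R2 <- R2 - (2)*R1:  [  0  -4  -6   2 ]
R3: entry in column 1 is already 0 -> m_{31} = 0 (no row operation needed)
R4 <- R4 - (2)*R1:  [  0  12  18  -3 ]
R3 <- R3 - (2)*R2:  [  0   0  -6  -3 ]
R4 <- R4 - (-3)*R2:  [ 0  0  0  3 ]
R4: entry in column 3 is already 0 -> m_{43} = 0 (no row operation needed)
Multipliers (in order of application): m_{21} = 2, m_{31} = 0, m_{41} = 2, m_{32} = 2, m_{42} = -3, m_{43} = 0

multipliers: 2, 0, 2, 2, -3, 0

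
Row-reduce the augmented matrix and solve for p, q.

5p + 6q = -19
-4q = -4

Forward elimination on [A|b]:
Row echelon form:
[ 5   6  |  -19 ]
[ 0  -4  |   -4 ]
Back-substitution:
q = (-4) / -4 = 1
p = (-19 - (6)*(1)) / 5 = -5

(-5, 1)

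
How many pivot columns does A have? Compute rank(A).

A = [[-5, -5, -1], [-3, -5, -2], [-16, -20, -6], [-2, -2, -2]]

Row reduction:
R2 <- R2 - (3/5)*R1:  [    0    -2  -7/5 ]
R3 <- R3 - (16/5)*R1:  [     0     -4  -14/5 ]
R4 <- R4 - (2/5)*R1:  [    0     0  -8/5 ]
R3 <- R3 - (2)*R2:  [ 0  0  0 ]
R3 <-> R4   (pivot in column 3 was zero)
[ -5  -5    -1 ]
[  0  -2  -7/5 ]
[  0   0  -8/5 ]
[  0   0     0 ]
Row echelon form:
[ -5  -5    -1 ]
[  0  -2  -7/5 ]
[  0   0  -8/5 ]
[  0   0     0 ]
Nonzero rows / pivot columns: 3

rank(A) = 3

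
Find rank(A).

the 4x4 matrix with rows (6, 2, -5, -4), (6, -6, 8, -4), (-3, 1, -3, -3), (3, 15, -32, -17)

Row reduction:
R2 <- R2 - (1)*R1:  [  0  -8  13   0 ]
R3 <- R3 - (-1/2)*R1:  [     0      2  -11/2     -5 ]
R4 <- R4 - (1/2)*R1:  [     0     14  -59/2    -15 ]
R3 <- R3 - (-1/4)*R2:  [    0     0  -9/4    -5 ]
R4 <- R4 - (-7/4)*R2:  [     0      0  -27/4    -15 ]
R4 <- R4 - (3)*R3:  [ 0  0  0  0 ]
Row echelon form:
[ 6   2    -5  -4 ]
[ 0  -8    13   0 ]
[ 0   0  -9/4  -5 ]
[ 0   0     0   0 ]
Nonzero rows / pivot columns: 3

rank(A) = 3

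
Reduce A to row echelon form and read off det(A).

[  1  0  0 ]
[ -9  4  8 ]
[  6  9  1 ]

det(A) = -68

Forward elimination:
R2 <- R2 - (-9)*R1:  [ 0  4  8 ]
R3 <- R3 - (6)*R1:  [ 0  9  1 ]
R3 <- R3 - (9/4)*R2:  [   0    0  -17 ]
Upper-triangular form:
[ 1  0    0 ]
[ 0  4    8 ]
[ 0  0  -17 ]
det(A) = (-1)^0 * (1) * (4) * (-17) = -68  (0 row swaps -> sign +1)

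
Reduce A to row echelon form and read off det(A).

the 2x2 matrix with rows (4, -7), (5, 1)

det(A) = 39

Forward elimination:
R2 <- R2 - (5/4)*R1:  [    0  39/4 ]
Upper-triangular form:
[ 4    -7 ]
[ 0  39/4 ]
det(A) = (-1)^0 * (4) * (39/4) = 39  (0 row swaps -> sign +1)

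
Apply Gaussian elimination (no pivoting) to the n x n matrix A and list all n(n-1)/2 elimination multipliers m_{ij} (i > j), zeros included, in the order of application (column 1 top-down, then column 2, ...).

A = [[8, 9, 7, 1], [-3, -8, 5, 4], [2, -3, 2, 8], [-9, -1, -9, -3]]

Forward elimination:
R2 <- R2 - (-3/8)*R1:  [     0  -37/8   61/8   35/8 ]
R3 <- R3 - (1/4)*R1:  [     0  -21/4    1/4   31/4 ]
R4 <- R4 - (-9/8)*R1:  [     0   73/8   -9/8  -15/8 ]
R3 <- R3 - (42/37)*R2:  [       0        0  -311/37   103/37 ]
R4 <- R4 - (-73/37)*R2:  [      0       0  515/37  250/37 ]
R4 <- R4 - (-515/311)*R3:  [        0         0         0  3535/311 ]
Multipliers (in order of application): m_{21} = -3/8, m_{31} = 1/4, m_{41} = -9/8, m_{32} = 42/37, m_{42} = -73/37, m_{43} = -515/311

multipliers: -3/8, 1/4, -9/8, 42/37, -73/37, -515/311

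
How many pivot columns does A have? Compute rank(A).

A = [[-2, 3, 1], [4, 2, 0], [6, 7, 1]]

rank(A) = 2

Row reduction:
R2 <- R2 - (-2)*R1:  [ 0  8  2 ]
R3 <- R3 - (-3)*R1:  [  0  16   4 ]
R3 <- R3 - (2)*R2:  [ 0  0  0 ]
Row echelon form:
[ -2  3  1 ]
[  0  8  2 ]
[  0  0  0 ]
Nonzero rows / pivot columns: 2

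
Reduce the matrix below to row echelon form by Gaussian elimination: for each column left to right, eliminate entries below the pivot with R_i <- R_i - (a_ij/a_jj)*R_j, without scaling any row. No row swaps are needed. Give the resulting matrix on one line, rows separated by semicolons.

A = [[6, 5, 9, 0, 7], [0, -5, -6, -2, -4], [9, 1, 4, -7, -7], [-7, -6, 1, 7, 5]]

Forward elimination:
R3 <- R3 - (3/2)*R1:  [     0  -13/2  -19/2     -7  -35/2 ]
R4 <- R4 - (-7/6)*R1:  [    0  -1/6  23/2     7  79/6 ]
R3 <- R3 - (13/10)*R2:  [       0        0   -17/10    -22/5  -123/10 ]
R4 <- R4 - (1/30)*R2:  [      0       0  117/10  106/15  133/10 ]
R4 <- R4 - (-117/17)*R3:  [        0         0         0  -1184/51  -1213/17 ]
Row echelon form:
[ 6   5       9         0         7 ]
[ 0  -5      -6        -2        -4 ]
[ 0   0  -17/10     -22/5   -123/10 ]
[ 0   0       0  -1184/51  -1213/17 ]

REF = [6 5 9 0 7; 0 -5 -6 -2 -4; 0 0 -17/10 -22/5 -123/10; 0 0 0 -1184/51 -1213/17]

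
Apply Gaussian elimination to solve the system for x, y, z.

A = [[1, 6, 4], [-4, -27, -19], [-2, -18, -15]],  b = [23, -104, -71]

(1, 3, 1)

Forward elimination on [A|b]:
R2 <- R2 - (-4)*R1:  [   0   -3   -3  -12 ]
R3 <- R3 - (-2)*R1:  [   0   -6   -7  -25 ]
R3 <- R3 - (2)*R2:  [  0   0  -1  -1 ]
Row echelon form:
[ 1   6   4  |   23 ]
[ 0  -3  -3  |  -12 ]
[ 0   0  -1  |   -1 ]
Back-substitution:
z = (-1) / -1 = 1
y = (-12 - (-3)*(1)) / -3 = 3
x = (23 - (6)*(3) - (4)*(1)) / 1 = 1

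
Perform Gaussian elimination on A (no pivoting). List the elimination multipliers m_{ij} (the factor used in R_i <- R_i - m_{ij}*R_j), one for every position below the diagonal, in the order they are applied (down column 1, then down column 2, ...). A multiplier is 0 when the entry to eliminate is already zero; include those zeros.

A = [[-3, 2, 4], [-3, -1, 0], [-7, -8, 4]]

Forward elimination:
R2 <- R2 - (1)*R1:  [  0  -3  -4 ]
R3 <- R3 - (7/3)*R1:  [     0  -38/3  -16/3 ]
R3 <- R3 - (38/9)*R2:  [     0      0  104/9 ]
Multipliers (in order of application): m_{21} = 1, m_{31} = 7/3, m_{32} = 38/9

multipliers: 1, 7/3, 38/9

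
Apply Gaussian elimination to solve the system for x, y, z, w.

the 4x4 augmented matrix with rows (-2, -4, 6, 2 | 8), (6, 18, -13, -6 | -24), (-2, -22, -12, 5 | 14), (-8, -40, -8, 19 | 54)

(-2, 0, 0, 2)

Forward elimination on [A|b]:
R2 <- R2 - (-3)*R1:  [ 0  6  5  0  0 ]
R3 <- R3 - (1)*R1:  [   0  -18  -18    3    6 ]
R4 <- R4 - (4)*R1:  [   0  -24  -32   11   22 ]
R3 <- R3 - (-3)*R2:  [  0   0  -3   3   6 ]
R4 <- R4 - (-4)*R2:  [   0    0  -12   11   22 ]
R4 <- R4 - (4)*R3:  [  0   0   0  -1  -2 ]
Row echelon form:
[ -2  -4   6   2  |   8 ]
[  0   6   5   0  |   0 ]
[  0   0  -3   3  |   6 ]
[  0   0   0  -1  |  -2 ]
Back-substitution:
w = (-2) / -1 = 2
z = (6 - (3)*(2)) / -3 = 0
y = (0 - (5)*(0)) / 6 = 0
x = (8 - (-4)*(0) - (6)*(0) - (2)*(2)) / -2 = -2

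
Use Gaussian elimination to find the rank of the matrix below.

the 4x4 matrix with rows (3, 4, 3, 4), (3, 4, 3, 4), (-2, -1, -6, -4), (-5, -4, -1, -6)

Row reduction:
R2 <- R2 - (1)*R1:  [ 0  0  0  0 ]
R3 <- R3 - (-2/3)*R1:  [    0   5/3    -4  -4/3 ]
R4 <- R4 - (-5/3)*R1:  [   0  8/3    4  2/3 ]
R2 <-> R3   (pivot in column 2 was zero)
[ 3    4   3     4 ]
[ 0  5/3  -4  -4/3 ]
[ 0    0   0     0 ]
[ 0  8/3   4   2/3 ]
R4 <- R4 - (8/5)*R2:  [    0     0  52/5  14/5 ]
R3 <-> R4   (pivot in column 3 was zero)
[ 3    4     3     4 ]
[ 0  5/3    -4  -4/3 ]
[ 0    0  52/5  14/5 ]
[ 0    0     0     0 ]
Row echelon form:
[ 3    4     3     4 ]
[ 0  5/3    -4  -4/3 ]
[ 0    0  52/5  14/5 ]
[ 0    0     0     0 ]
Nonzero rows / pivot columns: 3

rank(A) = 3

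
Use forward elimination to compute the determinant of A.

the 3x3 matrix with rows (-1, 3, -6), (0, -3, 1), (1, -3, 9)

Forward elimination:
R3 <- R3 - (-1)*R1:  [ 0  0  3 ]
Upper-triangular form:
[ -1   3  -6 ]
[  0  -3   1 ]
[  0   0   3 ]
det(A) = (-1)^0 * (-1) * (-3) * (3) = 9  (0 row swaps -> sign +1)

det(A) = 9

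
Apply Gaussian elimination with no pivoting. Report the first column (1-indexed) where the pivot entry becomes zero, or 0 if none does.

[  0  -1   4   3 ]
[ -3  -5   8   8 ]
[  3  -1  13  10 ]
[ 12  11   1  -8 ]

first zero-pivot column = 1

Naive forward elimination:
Pivot entry (1,1) is zero but row 2 has -3 in column 1 -> naive elimination stops; a row interchange (e.g. R1 <-> R2) would be required here.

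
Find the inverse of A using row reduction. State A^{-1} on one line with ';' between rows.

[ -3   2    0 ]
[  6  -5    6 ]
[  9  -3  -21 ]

inverse = [-41/3 -14/3 -4/3; -20 -7 -2; -3 -1 -1/3]

Gauss-Jordan on [A | I]:
R1 <- (1/-3)*R1:  [    1  -2/3     0  |  -1/3     0     0 ]
R2 <- R2 - (6)*R1:  [  0  -1   6  |   2   1   0 ]
R3 <- R3 - (9)*R1:  [   0    3  -21  |    3    0    1 ]
R2 <- (1/-1)*R2:  [  0   1  -6  |  -2  -1   0 ]
R1 <- R1 - (-2/3)*R2:  [    1     0    -4  |  -5/3  -2/3     0 ]
R3 <- R3 - (3)*R2:  [  0   0  -3  |   9   3   1 ]
R3 <- (1/-3)*R3:  [    0     0     1  |    -3    -1  -1/3 ]
R1 <- R1 - (-4)*R3:  [     1      0      0  |  -41/3  -14/3   -4/3 ]
R2 <- R2 - (-6)*R3:  [   0    1    0  |  -20   -7   -2 ]
Right block of [I | A^{-1}] is the inverse:
[ -41/3  -14/3  -4/3 ]
[   -20     -7    -2 ]
[    -3     -1  -1/3 ]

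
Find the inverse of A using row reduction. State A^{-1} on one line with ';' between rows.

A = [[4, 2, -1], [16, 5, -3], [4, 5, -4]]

inverse = [-5/24 1/8 -1/24; 13/6 -1/2 -1/6; 5/2 -1/2 -1/2]

Gauss-Jordan on [A | I]:
R1 <- (1/4)*R1:  [    1   1/2  -1/4  |   1/4     0     0 ]
R2 <- R2 - (16)*R1:  [  0  -3   1  |  -4   1   0 ]
R3 <- R3 - (4)*R1:  [  0   3  -3  |  -1   0   1 ]
R2 <- (1/-3)*R2:  [    0     1  -1/3  |   4/3  -1/3     0 ]
R1 <- R1 - (1/2)*R2:  [     1      0  -1/12  |  -5/12    1/6      0 ]
R3 <- R3 - (3)*R2:  [  0   0  -2  |  -5   1   1 ]
R3 <- (1/-2)*R3:  [    0     0     1  |   5/2  -1/2  -1/2 ]
R1 <- R1 - (-1/12)*R3:  [     1      0      0  |  -5/24    1/8  -1/24 ]
R2 <- R2 - (-1/3)*R3:  [    0     1     0  |  13/6  -1/2  -1/6 ]
Right block of [I | A^{-1}] is the inverse:
[ -5/24   1/8  -1/24 ]
[  13/6  -1/2   -1/6 ]
[   5/2  -1/2   -1/2 ]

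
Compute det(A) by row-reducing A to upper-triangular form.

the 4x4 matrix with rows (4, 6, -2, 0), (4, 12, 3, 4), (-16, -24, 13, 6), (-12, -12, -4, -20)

Forward elimination:
R2 <- R2 - (1)*R1:  [ 0  6  5  4 ]
R3 <- R3 - (-4)*R1:  [ 0  0  5  6 ]
R4 <- R4 - (-3)*R1:  [   0    6  -10  -20 ]
R4 <- R4 - (1)*R2:  [   0    0  -15  -24 ]
R4 <- R4 - (-3)*R3:  [  0   0   0  -6 ]
Upper-triangular form:
[ 4  6  -2   0 ]
[ 0  6   5   4 ]
[ 0  0   5   6 ]
[ 0  0   0  -6 ]
det(A) = (-1)^0 * (4) * (6) * (5) * (-6) = -720  (0 row swaps -> sign +1)

det(A) = -720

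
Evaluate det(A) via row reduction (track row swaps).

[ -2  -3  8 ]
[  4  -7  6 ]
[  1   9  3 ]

det(A) = 512

Forward elimination:
R2 <- R2 - (-2)*R1:  [   0  -13   22 ]
R3 <- R3 - (-1/2)*R1:  [    0  15/2     7 ]
R3 <- R3 - (-15/26)*R2:  [      0       0  256/13 ]
Upper-triangular form:
[ -2   -3       8 ]
[  0  -13      22 ]
[  0    0  256/13 ]
det(A) = (-1)^0 * (-2) * (-13) * (256/13) = 512  (0 row swaps -> sign +1)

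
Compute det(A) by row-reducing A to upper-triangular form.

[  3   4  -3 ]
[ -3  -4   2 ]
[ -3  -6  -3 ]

Forward elimination:
R2 <- R2 - (-1)*R1:  [  0   0  -1 ]
R3 <- R3 - (-1)*R1:  [  0  -2  -6 ]
R2 <-> R3   (pivot in column 2 was zero)
[ 3   4  -3 ]
[ 0  -2  -6 ]
[ 0   0  -1 ]
Upper-triangular form:
[ 3   4  -3 ]
[ 0  -2  -6 ]
[ 0   0  -1 ]
det(A) = (-1)^1 * (3) * (-2) * (-1) = -6  (1 row swap -> sign -1)

det(A) = -6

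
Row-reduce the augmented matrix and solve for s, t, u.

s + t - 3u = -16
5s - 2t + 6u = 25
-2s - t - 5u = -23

Forward elimination on [A|b]:
R2 <- R2 - (5)*R1:  [   0   -7   21  105 ]
R3 <- R3 - (-2)*R1:  [   0    1  -11  -55 ]
R3 <- R3 - (-1/7)*R2:  [   0    0   -8  -40 ]
Row echelon form:
[ 1   1  -3  |  -16 ]
[ 0  -7  21  |  105 ]
[ 0   0  -8  |  -40 ]
Back-substitution:
u = (-40) / -8 = 5
t = (105 - (21)*(5)) / -7 = 0
s = (-16 - (1)*(0) - (-3)*(5)) / 1 = -1

(-1, 0, 5)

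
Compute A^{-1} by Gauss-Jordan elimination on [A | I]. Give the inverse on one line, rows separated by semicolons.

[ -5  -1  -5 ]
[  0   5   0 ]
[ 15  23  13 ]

inverse = [13/10 -51/25 1/2; 0 1/5 0; -3/2 2 -1/2]

Gauss-Jordan on [A | I]:
R1 <- (1/-5)*R1:  [    1   1/5     1  |  -1/5     0     0 ]
R3 <- R3 - (15)*R1:  [  0  20  -2  |   3   0   1 ]
R2 <- (1/5)*R2:  [   0    1    0  |    0  1/5    0 ]
R1 <- R1 - (1/5)*R2:  [     1      0      1  |   -1/5  -1/25      0 ]
R3 <- R3 - (20)*R2:  [  0   0  -2  |   3  -4   1 ]
R3 <- (1/-2)*R3:  [    0     0     1  |  -3/2     2  -1/2 ]
R1 <- R1 - (1)*R3:  [      1       0       0  |   13/10  -51/25     1/2 ]
Right block of [I | A^{-1}] is the inverse:
[ 13/10  -51/25   1/2 ]
[     0     1/5     0 ]
[  -3/2       2  -1/2 ]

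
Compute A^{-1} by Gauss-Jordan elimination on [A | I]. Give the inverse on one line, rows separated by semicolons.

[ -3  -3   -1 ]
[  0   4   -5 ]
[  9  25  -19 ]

Gauss-Jordan on [A | I]:
R1 <- (1/-3)*R1:  [    1     1   1/3  |  -1/3     0     0 ]
R3 <- R3 - (9)*R1:  [   0   16  -22  |    3    0    1 ]
R2 <- (1/4)*R2:  [    0     1  -5/4  |     0   1/4     0 ]
R1 <- R1 - (1)*R2:  [     1      0  19/12  |   -1/3   -1/4      0 ]
R3 <- R3 - (16)*R2:  [  0   0  -2  |   3  -4   1 ]
R3 <- (1/-2)*R3:  [    0     0     1  |  -3/2     2  -1/2 ]
R1 <- R1 - (19/12)*R3:  [      1       0       0  |   49/24  -41/12   19/24 ]
R2 <- R2 - (-5/4)*R3:  [     0      1      0  |  -15/8   11/4   -5/8 ]
Right block of [I | A^{-1}] is the inverse:
[ 49/24  -41/12  19/24 ]
[ -15/8    11/4   -5/8 ]
[  -3/2       2   -1/2 ]

inverse = [49/24 -41/12 19/24; -15/8 11/4 -5/8; -3/2 2 -1/2]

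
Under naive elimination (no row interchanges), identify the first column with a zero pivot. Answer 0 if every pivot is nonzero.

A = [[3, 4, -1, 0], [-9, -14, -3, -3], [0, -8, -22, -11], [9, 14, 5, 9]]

first zero-pivot column = 0

Naive forward elimination:
R2 <- R2 - (-3)*R1:  [  0  -2  -6  -3 ]
R4 <- R4 - (3)*R1:  [ 0  2  8  9 ]
R3 <- R3 - (4)*R2:  [ 0  0  2  1 ]
R4 <- R4 - (-1)*R2:  [ 0  0  2  6 ]
R4 <- R4 - (1)*R3:  [ 0  0  0  5 ]
All pivots nonzero; naive elimination completes without hitting a zero pivot.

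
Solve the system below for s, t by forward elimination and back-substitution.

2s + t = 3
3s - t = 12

Forward elimination on [A|b]:
R2 <- R2 - (3/2)*R1:  [    0  -5/2  15/2 ]
Row echelon form:
[ 2     1  |     3 ]
[ 0  -5/2  |  15/2 ]
Back-substitution:
t = (15/2) / (-5/2) = -3
s = (3 - (1)*(-3)) / 2 = 3

(3, -3)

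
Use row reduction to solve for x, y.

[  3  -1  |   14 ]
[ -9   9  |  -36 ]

Forward elimination on [A|b]:
R2 <- R2 - (-3)*R1:  [ 0  6  6 ]
Row echelon form:
[ 3  -1  |  14 ]
[ 0   6  |   6 ]
Back-substitution:
y = (6) / 6 = 1
x = (14 - (-1)*(1)) / 3 = 5

(5, 1)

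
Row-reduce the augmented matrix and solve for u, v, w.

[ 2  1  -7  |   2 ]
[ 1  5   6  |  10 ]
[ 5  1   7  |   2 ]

Forward elimination on [A|b]:
R2 <- R2 - (1/2)*R1:  [    0   9/2  19/2     9 ]
R3 <- R3 - (5/2)*R1:  [    0  -3/2  49/2    -3 ]
R3 <- R3 - (-1/3)*R2:  [    0     0  83/3     0 ]
Row echelon form:
[ 2    1    -7  |  2 ]
[ 0  9/2  19/2  |  9 ]
[ 0    0  83/3  |  0 ]
Back-substitution:
w = (0) / (83/3) = 0
v = (9 - (19/2)*(0)) / (9/2) = 2
u = (2 - (1)*(2) - (-7)*(0)) / 2 = 0

(0, 2, 0)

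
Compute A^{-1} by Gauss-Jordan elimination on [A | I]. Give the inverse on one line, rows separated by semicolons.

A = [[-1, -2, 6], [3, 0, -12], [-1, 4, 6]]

Gauss-Jordan on [A | I]:
R1 <- (1/-1)*R1:  [  1   2  -6  |  -1   0   0 ]
R2 <- R2 - (3)*R1:  [  0  -6   6  |   3   1   0 ]
R3 <- R3 - (-1)*R1:  [  0   6   0  |  -1   0   1 ]
R2 <- (1/-6)*R2:  [    0     1    -1  |  -1/2  -1/6     0 ]
R1 <- R1 - (2)*R2:  [   1    0   -4  |    0  1/3    0 ]
R3 <- R3 - (6)*R2:  [ 0  0  6  |  2  1  1 ]
R3 <- (1/6)*R3:  [   0    0    1  |  1/3  1/6  1/6 ]
R1 <- R1 - (-4)*R3:  [   1    0    0  |  4/3    1  2/3 ]
R2 <- R2 - (-1)*R3:  [    0     1     0  |  -1/6     0   1/6 ]
Right block of [I | A^{-1}] is the inverse:
[  4/3    1  2/3 ]
[ -1/6    0  1/6 ]
[  1/3  1/6  1/6 ]

inverse = [4/3 1 2/3; -1/6 0 1/6; 1/3 1/6 1/6]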